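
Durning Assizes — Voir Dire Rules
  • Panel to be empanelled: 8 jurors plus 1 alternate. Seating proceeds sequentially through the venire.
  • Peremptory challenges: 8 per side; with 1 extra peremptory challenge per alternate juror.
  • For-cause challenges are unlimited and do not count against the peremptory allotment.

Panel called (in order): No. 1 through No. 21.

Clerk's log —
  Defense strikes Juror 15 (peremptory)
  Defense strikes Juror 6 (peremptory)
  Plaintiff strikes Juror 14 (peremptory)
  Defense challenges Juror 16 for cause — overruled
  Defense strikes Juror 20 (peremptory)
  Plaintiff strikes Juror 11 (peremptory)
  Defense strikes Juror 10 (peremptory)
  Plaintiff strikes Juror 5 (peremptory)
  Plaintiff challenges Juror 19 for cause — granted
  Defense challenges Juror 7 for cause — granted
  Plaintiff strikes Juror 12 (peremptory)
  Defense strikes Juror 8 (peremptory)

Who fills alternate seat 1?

Removed: #5, #6, #7, #8, #10, #11, #12, #14, #15, #19, #20. (#16 stays — for-cause denied.)
Seating in order: seats 1–8 → #1, #2, #3, #4, #9, #13, #16, #17; alternates → #18.
So alternate 1 is #18.

18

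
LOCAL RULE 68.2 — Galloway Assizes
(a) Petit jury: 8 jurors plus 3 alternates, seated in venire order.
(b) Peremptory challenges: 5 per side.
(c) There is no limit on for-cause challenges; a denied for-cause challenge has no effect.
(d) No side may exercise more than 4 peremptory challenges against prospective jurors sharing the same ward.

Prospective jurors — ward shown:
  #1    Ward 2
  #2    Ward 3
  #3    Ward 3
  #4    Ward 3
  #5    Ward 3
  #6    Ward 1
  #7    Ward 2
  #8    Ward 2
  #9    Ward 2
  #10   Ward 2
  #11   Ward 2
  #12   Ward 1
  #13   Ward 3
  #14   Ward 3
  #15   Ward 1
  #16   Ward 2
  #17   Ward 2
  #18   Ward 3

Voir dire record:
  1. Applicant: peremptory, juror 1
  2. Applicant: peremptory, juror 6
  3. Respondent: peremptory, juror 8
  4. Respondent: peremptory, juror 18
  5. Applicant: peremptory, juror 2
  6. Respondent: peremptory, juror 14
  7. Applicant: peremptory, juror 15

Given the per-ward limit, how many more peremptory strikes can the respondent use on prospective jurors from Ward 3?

Respondent peremptories so far: #8, #18, #14 — 3 of 5 used, 2 left overall.
Against Ward 3: #18, #14 — 2 used; per-ward cap 4 leaves 2.
Binding limit: min(2, 2) = 2.

2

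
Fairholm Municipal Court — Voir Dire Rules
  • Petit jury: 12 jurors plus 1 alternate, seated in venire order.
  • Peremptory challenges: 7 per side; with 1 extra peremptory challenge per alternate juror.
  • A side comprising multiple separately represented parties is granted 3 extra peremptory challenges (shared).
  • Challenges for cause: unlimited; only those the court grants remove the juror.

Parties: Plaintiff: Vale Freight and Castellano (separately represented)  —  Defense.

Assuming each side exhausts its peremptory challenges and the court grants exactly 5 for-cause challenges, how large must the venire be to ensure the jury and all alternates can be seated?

Seats to fill: 12 + 1 alternates = 13.
Peremptories — Plaintiff: 7 + 1×1 + 3 = 11; Defense: 7 + 1×1 = 8; total 19.
For-cause removals: 5.
Minimum venire: 13 + 19 + 5 = 37.

37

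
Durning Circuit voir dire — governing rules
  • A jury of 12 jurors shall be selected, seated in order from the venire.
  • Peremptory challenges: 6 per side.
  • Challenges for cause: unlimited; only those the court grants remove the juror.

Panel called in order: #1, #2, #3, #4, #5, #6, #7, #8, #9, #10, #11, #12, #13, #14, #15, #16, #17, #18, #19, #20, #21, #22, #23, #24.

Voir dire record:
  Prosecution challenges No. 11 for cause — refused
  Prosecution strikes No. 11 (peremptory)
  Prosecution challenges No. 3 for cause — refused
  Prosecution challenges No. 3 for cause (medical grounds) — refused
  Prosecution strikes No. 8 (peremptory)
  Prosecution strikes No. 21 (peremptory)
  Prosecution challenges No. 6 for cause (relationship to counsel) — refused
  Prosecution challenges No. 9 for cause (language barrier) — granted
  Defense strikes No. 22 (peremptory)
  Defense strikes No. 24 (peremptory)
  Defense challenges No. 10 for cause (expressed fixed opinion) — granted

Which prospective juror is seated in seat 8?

Removed: #8, #9, #10, #11, #21, #22, #24. (#3, #6 stay — for-cause denied.)
Seating in order: seats 1–12 → #1, #2, #3, #4, #5, #6, #7, #12, #13, #14, #15, #16.
So seat 8 is #12.

12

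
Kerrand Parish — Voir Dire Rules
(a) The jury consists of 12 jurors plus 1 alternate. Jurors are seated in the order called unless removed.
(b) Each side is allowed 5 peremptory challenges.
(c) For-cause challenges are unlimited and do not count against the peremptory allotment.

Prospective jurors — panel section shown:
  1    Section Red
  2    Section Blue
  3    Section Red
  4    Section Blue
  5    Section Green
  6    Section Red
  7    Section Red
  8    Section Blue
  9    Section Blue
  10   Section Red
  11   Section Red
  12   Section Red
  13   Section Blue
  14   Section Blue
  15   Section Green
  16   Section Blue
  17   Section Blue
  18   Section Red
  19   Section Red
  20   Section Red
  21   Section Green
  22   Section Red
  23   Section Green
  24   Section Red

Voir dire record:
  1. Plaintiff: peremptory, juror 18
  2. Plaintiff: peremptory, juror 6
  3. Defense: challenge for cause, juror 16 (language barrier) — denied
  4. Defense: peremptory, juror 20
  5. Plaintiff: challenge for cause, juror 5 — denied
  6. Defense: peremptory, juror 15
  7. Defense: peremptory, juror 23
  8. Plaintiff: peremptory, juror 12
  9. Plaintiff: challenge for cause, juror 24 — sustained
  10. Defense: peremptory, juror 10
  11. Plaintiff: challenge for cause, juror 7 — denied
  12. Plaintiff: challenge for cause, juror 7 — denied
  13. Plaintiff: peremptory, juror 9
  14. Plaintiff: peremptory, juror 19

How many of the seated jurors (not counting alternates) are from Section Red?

4

Removed: #6, #9, #10, #12, #15, #18, #19, #20, #23, #24.
Seated jurors 1–12: #1, #2, #3, #4, #5, #7, #8, #11, #13, #14, #16, #17 (alternates #21 not counted).
Of those, in Section Red: #1, #3, #7, #11 → 4.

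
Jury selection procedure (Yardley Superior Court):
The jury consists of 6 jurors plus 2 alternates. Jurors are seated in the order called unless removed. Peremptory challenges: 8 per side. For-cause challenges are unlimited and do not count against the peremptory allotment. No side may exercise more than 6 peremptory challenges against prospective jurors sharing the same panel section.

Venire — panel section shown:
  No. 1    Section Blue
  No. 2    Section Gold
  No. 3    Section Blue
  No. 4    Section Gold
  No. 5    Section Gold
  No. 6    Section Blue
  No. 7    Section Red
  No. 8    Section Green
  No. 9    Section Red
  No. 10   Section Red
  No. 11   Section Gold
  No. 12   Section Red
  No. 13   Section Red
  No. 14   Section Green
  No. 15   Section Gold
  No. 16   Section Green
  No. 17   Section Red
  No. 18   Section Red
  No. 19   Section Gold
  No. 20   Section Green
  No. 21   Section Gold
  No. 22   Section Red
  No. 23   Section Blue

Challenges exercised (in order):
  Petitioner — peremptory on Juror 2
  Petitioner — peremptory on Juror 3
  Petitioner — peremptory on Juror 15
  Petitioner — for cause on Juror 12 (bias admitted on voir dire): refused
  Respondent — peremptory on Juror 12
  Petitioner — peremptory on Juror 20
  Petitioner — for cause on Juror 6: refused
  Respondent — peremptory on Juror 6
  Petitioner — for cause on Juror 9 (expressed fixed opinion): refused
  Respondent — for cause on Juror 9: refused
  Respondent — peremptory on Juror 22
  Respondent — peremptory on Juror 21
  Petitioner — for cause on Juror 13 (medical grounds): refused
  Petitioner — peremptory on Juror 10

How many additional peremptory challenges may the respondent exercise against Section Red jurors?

4

Respondent peremptories so far: #12, #6, #22, #21 — 4 of 8 used, 4 left overall.
Against Section Red: #12, #22 — 2 used; per-section cap 6 leaves 4.
Binding limit: min(4, 4) = 4.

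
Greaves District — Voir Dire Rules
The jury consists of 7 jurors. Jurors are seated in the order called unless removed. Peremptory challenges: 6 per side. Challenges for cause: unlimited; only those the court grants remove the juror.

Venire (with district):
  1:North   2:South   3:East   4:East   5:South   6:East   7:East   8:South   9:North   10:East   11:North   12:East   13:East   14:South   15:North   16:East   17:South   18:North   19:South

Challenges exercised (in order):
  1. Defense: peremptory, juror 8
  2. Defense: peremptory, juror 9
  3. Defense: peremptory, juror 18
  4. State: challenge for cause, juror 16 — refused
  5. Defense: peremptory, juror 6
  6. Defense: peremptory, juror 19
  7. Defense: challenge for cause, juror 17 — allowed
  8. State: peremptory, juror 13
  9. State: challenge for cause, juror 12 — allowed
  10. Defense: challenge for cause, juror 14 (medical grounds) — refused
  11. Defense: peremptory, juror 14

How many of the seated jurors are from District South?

Removed: #6, #8, #9, #12, #13, #14, #17, #18, #19.
Seated jurors 1–7: #1, #2, #3, #4, #5, #7, #10.
Of those, in District South: #2, #5 → 2.

2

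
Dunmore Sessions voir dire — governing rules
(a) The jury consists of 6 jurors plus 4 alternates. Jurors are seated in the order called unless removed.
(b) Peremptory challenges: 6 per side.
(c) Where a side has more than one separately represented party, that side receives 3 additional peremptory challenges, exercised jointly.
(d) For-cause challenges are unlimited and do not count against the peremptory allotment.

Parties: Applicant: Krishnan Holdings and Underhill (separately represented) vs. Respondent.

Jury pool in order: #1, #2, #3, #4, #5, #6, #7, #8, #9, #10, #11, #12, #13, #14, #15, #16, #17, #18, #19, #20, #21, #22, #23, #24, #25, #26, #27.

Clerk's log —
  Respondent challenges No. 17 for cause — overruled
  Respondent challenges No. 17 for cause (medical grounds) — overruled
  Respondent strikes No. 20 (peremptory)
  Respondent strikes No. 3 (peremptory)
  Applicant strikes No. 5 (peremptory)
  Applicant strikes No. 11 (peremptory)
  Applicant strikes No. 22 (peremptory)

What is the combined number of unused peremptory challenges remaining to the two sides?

10

Applicant allotment: 6 base + 3 multi-party = 9. Respondent allotment: 6.
Applicant peremptories used: #5, #11, #22 — 3.
Respondent peremptories used: #20, #3 — 2 (for-cause on #17, #17 don't count).
Remaining: (9 − 3) + (6 − 2) = 10.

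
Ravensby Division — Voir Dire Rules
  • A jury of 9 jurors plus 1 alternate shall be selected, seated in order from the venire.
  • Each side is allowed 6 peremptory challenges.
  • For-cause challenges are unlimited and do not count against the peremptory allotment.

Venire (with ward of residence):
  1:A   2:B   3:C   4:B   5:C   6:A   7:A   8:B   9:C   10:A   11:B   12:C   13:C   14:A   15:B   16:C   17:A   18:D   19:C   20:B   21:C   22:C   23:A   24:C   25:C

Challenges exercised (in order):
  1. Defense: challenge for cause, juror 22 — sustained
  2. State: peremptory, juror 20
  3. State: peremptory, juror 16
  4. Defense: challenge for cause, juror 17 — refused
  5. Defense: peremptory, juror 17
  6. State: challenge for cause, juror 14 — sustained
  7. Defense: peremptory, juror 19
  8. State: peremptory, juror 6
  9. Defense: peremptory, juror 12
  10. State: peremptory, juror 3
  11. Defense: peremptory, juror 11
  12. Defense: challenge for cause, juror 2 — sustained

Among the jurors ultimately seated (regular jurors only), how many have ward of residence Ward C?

3

Removed: #2, #3, #6, #11, #12, #14, #16, #17, #19, #20, #22.
Seated jurors 1–9: #1, #4, #5, #7, #8, #9, #10, #13, #15 (alternates #18 not counted).
Of those, in Ward C: #5, #9, #13 → 3.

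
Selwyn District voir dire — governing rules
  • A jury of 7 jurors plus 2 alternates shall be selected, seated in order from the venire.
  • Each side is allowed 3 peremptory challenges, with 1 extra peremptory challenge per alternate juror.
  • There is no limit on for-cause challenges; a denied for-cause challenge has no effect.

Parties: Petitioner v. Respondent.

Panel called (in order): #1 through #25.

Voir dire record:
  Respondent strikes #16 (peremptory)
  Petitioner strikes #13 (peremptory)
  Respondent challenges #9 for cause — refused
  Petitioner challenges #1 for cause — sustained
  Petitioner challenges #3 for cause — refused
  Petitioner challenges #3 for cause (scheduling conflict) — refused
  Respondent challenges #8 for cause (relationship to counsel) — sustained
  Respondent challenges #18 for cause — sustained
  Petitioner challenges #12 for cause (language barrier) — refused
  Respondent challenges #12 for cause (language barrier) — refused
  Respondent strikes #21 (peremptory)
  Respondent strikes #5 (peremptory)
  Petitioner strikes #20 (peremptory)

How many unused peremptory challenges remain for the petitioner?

Petitioner allotment: 3 base + 1 × 2 alternates = 5.
Petitioner peremptories used: #13, #20 — 2 (for-cause on #1, #3, #3, #12 don't count).
Remaining: 5 − 2 = 3.

3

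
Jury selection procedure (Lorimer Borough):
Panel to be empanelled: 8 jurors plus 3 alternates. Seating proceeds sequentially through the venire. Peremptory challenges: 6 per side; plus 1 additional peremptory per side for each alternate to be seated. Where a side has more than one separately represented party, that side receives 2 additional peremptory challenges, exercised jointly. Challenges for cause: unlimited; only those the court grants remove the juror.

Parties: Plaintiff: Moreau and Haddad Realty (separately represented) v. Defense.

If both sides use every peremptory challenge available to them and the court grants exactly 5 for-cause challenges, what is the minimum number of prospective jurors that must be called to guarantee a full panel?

Seats to fill: 8 + 3 alternates = 11.
Peremptories — Plaintiff: 6 + 1×3 + 2 = 11; Defense: 6 + 1×3 = 9; total 20.
For-cause removals: 5.
Minimum venire: 11 + 20 + 5 = 36.

36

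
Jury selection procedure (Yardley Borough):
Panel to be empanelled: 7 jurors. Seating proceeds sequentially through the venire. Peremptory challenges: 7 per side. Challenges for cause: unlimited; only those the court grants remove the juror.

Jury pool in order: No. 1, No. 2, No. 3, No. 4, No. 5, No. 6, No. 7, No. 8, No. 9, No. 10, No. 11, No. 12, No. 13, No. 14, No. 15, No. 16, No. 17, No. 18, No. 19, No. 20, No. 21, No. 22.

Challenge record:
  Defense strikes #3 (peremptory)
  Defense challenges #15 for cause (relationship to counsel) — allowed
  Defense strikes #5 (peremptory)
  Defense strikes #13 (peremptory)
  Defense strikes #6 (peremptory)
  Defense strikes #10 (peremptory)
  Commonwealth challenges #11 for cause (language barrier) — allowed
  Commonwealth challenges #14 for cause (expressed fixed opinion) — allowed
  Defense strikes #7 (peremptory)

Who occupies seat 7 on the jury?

16

Removed: #3, #5, #6, #7, #10, #11, #13, #14, #15.
Seating in order: seats 1–7 → #1, #2, #4, #8, #9, #12, #16.
So seat 7 is #16.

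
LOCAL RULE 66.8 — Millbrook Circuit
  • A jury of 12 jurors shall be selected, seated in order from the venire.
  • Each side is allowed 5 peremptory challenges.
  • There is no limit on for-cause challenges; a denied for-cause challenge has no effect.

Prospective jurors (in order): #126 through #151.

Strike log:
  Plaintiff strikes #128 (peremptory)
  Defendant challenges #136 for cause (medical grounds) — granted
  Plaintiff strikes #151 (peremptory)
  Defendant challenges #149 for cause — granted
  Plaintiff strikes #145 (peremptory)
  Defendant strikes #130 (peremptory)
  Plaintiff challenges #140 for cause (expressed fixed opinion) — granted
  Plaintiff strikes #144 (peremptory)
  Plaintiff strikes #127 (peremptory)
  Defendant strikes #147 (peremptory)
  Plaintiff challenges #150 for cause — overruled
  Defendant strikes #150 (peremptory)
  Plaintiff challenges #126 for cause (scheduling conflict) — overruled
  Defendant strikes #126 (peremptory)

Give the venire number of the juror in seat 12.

Removed: #126, #127, #128, #130, #136, #140, #144, #145, #147, #149, #150, #151.
Seating in order: seats 1–12 → #129, #131, #132, #133, #134, #135, #137, #138, #139, #141, #142, #143.
So seat 12 is #143.

143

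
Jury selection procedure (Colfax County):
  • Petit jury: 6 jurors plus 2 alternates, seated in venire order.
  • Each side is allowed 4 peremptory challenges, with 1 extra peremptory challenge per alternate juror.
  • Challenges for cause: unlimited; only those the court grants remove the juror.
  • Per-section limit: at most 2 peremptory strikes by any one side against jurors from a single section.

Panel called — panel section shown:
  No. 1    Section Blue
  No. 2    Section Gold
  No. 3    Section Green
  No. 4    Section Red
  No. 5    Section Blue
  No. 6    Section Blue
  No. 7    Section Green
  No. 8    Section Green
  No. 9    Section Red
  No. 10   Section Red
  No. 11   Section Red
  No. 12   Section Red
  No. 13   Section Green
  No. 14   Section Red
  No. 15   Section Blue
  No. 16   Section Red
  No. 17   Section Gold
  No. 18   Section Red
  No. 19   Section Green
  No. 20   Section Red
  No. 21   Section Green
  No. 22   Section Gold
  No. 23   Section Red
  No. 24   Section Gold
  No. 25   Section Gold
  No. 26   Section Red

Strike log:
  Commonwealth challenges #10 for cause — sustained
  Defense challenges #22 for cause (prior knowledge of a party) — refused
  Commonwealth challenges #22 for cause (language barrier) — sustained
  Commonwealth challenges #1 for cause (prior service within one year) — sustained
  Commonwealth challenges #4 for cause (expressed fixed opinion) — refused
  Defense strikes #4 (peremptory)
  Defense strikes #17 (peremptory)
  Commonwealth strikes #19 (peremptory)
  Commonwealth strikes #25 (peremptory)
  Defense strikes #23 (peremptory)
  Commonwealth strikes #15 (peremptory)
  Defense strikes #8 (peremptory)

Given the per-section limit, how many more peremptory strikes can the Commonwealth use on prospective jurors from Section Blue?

1

Commonwealth peremptories so far: #19, #25, #15 — 3 of 6 used, 3 left overall.
Against Section Blue: #15 — 1 used; per-section cap 2 leaves 1.
Binding limit: min(3, 1) = 1.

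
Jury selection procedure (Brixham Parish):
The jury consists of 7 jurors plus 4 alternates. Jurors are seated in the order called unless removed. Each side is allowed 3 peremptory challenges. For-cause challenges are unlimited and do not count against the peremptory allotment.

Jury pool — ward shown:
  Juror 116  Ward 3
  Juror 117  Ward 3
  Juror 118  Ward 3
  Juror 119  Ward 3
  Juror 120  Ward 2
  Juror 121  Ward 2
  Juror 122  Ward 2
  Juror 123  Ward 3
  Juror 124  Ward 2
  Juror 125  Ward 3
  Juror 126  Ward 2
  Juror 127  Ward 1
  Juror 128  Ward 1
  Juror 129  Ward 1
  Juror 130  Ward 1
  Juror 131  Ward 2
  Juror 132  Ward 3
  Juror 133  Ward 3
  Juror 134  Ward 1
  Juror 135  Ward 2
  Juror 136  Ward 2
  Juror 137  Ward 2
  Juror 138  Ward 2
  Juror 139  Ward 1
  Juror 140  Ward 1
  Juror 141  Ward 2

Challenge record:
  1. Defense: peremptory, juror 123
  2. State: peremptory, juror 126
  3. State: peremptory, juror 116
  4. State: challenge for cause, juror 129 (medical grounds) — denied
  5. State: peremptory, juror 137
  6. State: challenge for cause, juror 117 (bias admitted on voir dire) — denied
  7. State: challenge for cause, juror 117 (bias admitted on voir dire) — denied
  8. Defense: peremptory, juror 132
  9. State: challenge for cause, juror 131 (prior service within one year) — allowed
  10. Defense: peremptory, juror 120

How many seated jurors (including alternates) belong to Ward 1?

4

Removed: #116, #120, #123, #126, #131, #132, #137.
Seated (11 incl. alternates): #117, #118, #119, #121, #122, #124, #125, #127, #128, #129, #130.
Of those, in Ward 1: #127, #128, #129, #130 → 4.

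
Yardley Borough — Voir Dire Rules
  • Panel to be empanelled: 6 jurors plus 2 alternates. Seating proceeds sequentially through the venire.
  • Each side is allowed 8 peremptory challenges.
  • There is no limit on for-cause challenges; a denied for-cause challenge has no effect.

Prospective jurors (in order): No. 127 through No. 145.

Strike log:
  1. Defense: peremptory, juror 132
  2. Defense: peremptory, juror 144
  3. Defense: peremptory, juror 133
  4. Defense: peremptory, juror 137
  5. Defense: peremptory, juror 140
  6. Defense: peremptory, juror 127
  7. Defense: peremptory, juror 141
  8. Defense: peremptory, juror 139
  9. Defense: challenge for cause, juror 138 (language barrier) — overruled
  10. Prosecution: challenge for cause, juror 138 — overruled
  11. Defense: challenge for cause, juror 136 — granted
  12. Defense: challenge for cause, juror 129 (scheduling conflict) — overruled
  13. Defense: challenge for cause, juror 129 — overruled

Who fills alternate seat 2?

Removed: #127, #132, #133, #136, #137, #139, #140, #141, #144. (#129, #138 stay — for-cause denied.)
Seating in order: seats 1–6 → #128, #129, #130, #131, #134, #135; alternates → #138, #142.
So alternate 2 is #142.

142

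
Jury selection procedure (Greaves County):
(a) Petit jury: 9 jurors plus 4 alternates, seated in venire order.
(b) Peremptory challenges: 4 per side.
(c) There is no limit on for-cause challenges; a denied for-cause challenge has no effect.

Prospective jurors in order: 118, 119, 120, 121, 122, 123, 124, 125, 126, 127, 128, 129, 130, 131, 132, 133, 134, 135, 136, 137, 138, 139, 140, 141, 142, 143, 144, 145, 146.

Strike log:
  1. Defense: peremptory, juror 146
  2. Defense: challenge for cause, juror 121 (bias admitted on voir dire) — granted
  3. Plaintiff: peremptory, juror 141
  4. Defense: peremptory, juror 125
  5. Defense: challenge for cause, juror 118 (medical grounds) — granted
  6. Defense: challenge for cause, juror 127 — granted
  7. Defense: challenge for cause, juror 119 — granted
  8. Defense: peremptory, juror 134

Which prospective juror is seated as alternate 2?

133

Removed: #118, #119, #121, #125, #127, #134, #141, #146.
Seating in order: seats 1–9 → #120, #122, #123, #124, #126, #128, #129, #130, #131; alternates → #132, #133, #135, #136.
So alternate 2 is #133.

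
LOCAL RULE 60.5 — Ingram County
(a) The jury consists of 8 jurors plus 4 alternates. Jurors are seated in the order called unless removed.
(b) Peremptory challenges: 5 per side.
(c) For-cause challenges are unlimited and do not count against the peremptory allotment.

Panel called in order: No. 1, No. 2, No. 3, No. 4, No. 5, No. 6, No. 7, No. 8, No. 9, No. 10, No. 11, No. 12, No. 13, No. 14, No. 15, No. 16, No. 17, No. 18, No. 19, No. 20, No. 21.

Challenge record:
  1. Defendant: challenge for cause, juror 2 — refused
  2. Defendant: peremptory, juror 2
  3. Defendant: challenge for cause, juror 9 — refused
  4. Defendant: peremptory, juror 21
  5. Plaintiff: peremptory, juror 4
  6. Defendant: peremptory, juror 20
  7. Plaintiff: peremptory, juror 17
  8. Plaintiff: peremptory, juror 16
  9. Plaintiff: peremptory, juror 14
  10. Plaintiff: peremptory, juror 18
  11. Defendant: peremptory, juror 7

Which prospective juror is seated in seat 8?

Removed: #2, #4, #7, #14, #16, #17, #18, #20, #21. (#9 stays — for-cause denied.)
Seating in order: seats 1–8 → #1, #3, #5, #6, #8, #9, #10, #11; alternates → #12, #13, #15, #19.
So seat 8 is #11.

11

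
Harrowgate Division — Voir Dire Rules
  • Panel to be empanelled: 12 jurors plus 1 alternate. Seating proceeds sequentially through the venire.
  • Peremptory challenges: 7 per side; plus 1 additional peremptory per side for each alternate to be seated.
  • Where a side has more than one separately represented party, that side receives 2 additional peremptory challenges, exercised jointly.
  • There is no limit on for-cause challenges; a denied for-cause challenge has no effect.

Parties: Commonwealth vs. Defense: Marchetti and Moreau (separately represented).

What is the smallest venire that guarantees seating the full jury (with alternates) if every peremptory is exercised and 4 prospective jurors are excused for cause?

35

Seats to fill: 12 + 1 alternates = 13.
Peremptories — Commonwealth: 7 + 1×1 = 8; Defense: 7 + 1×1 + 2 = 10; total 18.
For-cause removals: 4.
Minimum venire: 13 + 18 + 4 = 35.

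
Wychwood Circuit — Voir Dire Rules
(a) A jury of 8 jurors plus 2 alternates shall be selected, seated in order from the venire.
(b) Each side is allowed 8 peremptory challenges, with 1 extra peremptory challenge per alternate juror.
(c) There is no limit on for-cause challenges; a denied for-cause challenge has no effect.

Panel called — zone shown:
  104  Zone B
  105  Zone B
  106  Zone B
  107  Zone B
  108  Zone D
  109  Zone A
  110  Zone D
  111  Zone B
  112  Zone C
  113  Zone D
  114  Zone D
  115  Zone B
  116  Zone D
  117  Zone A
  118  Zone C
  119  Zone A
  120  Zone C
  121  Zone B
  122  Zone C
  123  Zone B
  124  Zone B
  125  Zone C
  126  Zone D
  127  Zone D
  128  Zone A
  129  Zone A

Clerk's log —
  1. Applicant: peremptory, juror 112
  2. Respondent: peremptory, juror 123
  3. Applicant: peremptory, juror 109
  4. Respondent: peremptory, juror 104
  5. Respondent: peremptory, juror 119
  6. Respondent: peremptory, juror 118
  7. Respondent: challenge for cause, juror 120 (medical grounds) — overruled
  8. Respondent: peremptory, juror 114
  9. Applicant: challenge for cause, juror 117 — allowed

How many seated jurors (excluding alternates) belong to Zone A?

Removed: #104, #109, #112, #114, #117, #118, #119, #123.
Seated jurors 1–8: #105, #106, #107, #108, #110, #111, #113, #115 (alternates #116, #120 not counted).
None of those are in Zone A → 0.

0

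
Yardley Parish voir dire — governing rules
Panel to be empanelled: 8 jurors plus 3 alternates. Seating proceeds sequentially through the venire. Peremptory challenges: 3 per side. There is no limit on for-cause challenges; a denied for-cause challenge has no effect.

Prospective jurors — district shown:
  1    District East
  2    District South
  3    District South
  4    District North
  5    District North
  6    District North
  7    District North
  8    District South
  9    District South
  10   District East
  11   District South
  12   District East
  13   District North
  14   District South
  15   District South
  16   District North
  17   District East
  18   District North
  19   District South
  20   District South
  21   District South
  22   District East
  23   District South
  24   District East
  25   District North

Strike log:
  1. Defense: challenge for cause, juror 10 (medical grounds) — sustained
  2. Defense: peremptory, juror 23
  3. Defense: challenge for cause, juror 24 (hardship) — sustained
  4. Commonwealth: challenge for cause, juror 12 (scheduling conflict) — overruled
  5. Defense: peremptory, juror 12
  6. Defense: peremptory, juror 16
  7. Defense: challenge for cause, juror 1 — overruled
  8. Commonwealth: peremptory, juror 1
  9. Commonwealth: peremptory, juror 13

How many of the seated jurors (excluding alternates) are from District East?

0

Removed: #1, #10, #12, #13, #16, #23, #24.
Seated jurors 1–8: #2, #3, #4, #5, #6, #7, #8, #9 (alternates #11, #14, #15 not counted).
None of those are in District East → 0.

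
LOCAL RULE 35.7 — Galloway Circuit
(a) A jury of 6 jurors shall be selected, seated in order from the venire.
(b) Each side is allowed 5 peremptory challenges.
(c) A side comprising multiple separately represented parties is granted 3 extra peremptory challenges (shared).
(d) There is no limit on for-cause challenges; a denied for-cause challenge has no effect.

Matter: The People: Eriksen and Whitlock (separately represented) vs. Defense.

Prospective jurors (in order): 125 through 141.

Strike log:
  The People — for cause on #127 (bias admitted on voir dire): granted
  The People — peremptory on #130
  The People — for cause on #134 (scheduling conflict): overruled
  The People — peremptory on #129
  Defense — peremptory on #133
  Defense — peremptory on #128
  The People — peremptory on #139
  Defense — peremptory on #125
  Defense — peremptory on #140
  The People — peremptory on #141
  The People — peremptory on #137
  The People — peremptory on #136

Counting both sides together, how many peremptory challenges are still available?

3

The People allotment: 5 base + 3 multi-party = 8. Defense allotment: 5.
The People peremptories used: #130, #129, #139, #141, #137, #136 — 6 (for-cause on #127, #134 don't count).
Defense peremptories used: #133, #128, #125, #140 — 4.
Remaining: (8 − 6) + (5 − 4) = 3.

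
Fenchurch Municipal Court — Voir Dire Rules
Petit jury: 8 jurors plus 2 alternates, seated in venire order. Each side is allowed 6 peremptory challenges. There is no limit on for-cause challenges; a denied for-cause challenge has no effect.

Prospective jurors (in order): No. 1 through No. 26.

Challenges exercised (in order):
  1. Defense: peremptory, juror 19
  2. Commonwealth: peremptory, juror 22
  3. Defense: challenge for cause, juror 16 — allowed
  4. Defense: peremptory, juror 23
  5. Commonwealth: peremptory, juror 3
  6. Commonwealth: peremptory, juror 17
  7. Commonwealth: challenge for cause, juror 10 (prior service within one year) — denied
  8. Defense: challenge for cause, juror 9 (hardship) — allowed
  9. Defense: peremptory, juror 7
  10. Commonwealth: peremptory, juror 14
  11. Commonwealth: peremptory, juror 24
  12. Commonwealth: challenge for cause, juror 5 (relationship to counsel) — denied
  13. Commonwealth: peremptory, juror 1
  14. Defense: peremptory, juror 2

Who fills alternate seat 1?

15

Removed: #1, #2, #3, #7, #9, #14, #16, #17, #19, #22, #23, #24. (#5, #10 stay — for-cause denied.)
Seating in order: seats 1–8 → #4, #5, #6, #8, #10, #11, #12, #13; alternates → #15, #18.
So alternate 1 is #15.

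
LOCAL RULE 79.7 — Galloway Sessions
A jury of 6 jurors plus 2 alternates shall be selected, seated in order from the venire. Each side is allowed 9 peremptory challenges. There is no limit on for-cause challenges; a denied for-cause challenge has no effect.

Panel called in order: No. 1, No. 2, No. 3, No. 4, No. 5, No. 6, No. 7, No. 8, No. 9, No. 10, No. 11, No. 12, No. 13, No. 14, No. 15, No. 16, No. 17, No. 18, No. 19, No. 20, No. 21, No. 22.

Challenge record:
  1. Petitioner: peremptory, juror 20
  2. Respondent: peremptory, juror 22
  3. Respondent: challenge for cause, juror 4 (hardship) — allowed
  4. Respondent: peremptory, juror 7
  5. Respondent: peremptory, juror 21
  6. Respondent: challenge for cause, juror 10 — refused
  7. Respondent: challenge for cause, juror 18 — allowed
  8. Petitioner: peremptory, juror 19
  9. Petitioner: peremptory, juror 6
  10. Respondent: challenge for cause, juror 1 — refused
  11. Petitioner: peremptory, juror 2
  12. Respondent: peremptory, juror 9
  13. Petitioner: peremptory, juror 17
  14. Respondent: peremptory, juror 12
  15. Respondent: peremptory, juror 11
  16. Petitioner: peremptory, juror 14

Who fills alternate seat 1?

15

Removed: #2, #4, #6, #7, #9, #11, #12, #14, #17, #18, #19, #20, #21, #22. (#1, #10 stay — for-cause denied.)
Seating in order: seats 1–6 → #1, #3, #5, #8, #10, #13; alternates → #15, #16.
So alternate 1 is #15.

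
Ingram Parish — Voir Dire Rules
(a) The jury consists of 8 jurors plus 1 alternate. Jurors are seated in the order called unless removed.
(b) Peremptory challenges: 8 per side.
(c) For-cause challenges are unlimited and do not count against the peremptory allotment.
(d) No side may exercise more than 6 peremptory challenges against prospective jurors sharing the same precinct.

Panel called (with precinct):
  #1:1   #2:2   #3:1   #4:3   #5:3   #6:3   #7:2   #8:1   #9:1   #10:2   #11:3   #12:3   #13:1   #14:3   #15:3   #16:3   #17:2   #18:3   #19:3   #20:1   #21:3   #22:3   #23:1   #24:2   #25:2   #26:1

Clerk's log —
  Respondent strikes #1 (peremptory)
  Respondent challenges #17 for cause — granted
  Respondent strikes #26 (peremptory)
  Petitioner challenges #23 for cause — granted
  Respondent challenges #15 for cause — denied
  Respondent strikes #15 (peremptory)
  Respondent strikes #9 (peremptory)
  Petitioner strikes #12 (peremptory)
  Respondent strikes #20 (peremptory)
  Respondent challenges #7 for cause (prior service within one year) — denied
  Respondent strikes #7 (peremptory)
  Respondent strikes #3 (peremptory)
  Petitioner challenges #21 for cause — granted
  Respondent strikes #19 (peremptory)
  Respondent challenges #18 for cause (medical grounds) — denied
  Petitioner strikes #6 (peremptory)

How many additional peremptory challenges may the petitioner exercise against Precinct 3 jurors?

Petitioner peremptories so far: #12, #6 — 2 of 8 used, 6 left overall.
Against Precinct 3: #12, #6 — 2 used; per-precinct cap 6 leaves 4.
Binding limit: min(6, 4) = 4.

4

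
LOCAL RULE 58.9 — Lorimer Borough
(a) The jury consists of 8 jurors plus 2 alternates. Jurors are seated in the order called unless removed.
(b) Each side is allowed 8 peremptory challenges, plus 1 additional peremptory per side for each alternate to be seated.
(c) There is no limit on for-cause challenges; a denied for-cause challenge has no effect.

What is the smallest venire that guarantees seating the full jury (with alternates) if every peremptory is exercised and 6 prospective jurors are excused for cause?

Seats to fill: 8 + 2 alternates = 10.
Peremptories: 8 + 1×2 = 10 per side × 2 sides = 20.
For-cause removals: 6.
Minimum venire: 10 + 20 + 6 = 36.

36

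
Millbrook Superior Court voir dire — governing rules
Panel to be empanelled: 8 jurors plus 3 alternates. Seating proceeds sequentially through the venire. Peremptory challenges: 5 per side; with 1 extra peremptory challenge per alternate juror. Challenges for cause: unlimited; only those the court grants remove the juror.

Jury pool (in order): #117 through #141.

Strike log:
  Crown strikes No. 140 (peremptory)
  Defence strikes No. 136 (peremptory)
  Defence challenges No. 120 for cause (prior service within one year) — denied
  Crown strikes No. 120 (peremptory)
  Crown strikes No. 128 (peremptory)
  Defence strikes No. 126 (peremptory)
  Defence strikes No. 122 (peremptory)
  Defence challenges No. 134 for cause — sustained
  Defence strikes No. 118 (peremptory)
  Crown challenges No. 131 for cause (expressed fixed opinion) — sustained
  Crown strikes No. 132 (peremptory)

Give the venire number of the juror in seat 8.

129

Removed: #118, #120, #122, #126, #128, #131, #132, #134, #136, #140.
Filling seats in venire order through position 8: #117, #119, #121, #123, #124, #125, #127, #129.
So seat 8 is #129.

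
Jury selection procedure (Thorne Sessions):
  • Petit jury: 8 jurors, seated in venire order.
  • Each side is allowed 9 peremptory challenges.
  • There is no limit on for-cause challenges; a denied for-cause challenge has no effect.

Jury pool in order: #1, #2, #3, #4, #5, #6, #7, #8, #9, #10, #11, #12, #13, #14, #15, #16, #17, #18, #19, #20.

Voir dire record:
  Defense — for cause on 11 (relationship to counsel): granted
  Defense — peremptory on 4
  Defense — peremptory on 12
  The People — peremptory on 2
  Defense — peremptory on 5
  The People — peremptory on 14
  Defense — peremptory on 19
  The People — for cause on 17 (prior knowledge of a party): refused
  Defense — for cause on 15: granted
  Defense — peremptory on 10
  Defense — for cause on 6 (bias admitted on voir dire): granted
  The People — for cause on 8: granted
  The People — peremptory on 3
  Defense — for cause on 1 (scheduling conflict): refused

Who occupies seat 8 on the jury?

Removed: #2, #3, #4, #5, #6, #8, #10, #11, #12, #14, #15, #19. (#1, #17 stay — for-cause denied.)
Seating in order: seats 1–8 → #1, #7, #9, #13, #16, #17, #18, #20.
So seat 8 is #20.

20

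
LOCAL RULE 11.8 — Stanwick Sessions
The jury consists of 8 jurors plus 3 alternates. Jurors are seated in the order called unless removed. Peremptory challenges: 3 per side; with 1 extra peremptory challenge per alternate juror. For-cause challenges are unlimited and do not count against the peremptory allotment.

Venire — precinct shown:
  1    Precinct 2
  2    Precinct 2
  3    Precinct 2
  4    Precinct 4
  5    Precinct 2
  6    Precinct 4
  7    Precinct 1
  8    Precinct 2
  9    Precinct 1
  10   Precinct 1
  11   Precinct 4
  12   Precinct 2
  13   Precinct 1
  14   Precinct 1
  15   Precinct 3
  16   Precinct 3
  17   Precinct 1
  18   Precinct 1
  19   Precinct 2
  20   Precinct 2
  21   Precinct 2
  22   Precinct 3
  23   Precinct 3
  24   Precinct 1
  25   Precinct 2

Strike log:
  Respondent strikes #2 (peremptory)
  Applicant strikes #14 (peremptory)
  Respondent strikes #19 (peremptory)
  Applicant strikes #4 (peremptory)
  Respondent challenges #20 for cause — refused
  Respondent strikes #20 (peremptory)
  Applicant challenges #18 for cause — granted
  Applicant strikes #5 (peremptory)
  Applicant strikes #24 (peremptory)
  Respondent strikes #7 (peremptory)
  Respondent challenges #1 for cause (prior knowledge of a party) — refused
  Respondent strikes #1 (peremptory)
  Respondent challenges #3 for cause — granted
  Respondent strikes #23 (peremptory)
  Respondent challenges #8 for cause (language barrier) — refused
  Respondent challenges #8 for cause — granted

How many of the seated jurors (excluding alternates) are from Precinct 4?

Removed: #1, #2, #3, #4, #5, #7, #8, #14, #18, #19, #20, #23, #24.
Seated jurors 1–8: #6, #9, #10, #11, #12, #13, #15, #16 (alternates #17, #21, #22 not counted).
Of those, in Precinct 4: #6, #11 → 2.

2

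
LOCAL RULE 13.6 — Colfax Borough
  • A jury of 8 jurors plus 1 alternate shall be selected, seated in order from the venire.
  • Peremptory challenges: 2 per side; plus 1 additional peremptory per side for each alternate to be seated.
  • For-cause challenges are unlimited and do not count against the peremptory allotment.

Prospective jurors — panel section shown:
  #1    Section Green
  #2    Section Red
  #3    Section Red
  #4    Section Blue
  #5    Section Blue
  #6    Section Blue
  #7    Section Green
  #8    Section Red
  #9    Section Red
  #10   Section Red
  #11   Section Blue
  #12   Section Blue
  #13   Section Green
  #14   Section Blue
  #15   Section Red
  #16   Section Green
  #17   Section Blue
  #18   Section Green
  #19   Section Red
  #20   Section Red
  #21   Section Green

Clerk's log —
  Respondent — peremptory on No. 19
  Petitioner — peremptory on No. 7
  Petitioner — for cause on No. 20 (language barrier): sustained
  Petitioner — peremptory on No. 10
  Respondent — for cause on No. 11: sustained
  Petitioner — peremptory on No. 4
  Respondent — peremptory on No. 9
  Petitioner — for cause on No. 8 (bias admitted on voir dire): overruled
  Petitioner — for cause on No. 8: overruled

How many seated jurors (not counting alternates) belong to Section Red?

Removed: #4, #7, #9, #10, #11, #19, #20.
Seated jurors 1–8: #1, #2, #3, #5, #6, #8, #12, #13 (alternates #14 not counted).
Of those, in Section Red: #2, #3, #8 → 3.

3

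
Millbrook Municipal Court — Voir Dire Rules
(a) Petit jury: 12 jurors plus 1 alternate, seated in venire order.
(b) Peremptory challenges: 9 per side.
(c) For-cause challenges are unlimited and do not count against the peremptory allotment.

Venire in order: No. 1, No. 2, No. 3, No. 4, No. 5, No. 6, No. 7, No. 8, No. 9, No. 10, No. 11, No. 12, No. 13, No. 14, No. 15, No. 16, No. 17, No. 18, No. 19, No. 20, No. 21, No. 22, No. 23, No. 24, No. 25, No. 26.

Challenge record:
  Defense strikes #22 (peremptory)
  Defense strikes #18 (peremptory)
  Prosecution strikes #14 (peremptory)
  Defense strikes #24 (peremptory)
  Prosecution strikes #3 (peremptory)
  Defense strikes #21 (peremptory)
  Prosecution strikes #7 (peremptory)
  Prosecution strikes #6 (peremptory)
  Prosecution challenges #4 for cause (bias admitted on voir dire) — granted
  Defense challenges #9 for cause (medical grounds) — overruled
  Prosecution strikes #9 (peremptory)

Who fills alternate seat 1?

Removed: #3, #4, #6, #7, #9, #14, #18, #21, #22, #24.
Filling seats in venire order through position 13: #1, #2, #5, #8, #10, #11, #12, #13, #15, #16, #17, #19, #20.
So alternate 1 is #20.

20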